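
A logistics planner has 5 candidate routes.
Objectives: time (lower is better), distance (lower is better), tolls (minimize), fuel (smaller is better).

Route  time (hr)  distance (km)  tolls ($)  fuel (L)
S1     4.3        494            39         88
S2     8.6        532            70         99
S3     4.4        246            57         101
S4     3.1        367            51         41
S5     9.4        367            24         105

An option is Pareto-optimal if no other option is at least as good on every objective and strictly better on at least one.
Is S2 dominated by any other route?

S1 vs S2: time 4.3≤8.6, distance 494≤532, tolls 39≤70, fuel 88≤99 — S1 is at least as good on every objective and strictly better on at least one, so S1 dominates S2.

Yes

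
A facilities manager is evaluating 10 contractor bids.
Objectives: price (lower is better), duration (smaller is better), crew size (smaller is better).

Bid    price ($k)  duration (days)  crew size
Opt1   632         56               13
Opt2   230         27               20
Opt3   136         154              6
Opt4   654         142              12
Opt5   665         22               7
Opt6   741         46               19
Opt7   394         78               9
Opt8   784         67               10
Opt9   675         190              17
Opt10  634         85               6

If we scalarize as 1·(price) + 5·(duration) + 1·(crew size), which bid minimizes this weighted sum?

Opt2

Opt1: 1·632 + 5·56 + 1·13 = 925
Opt2: 1·230 + 5·27 + 1·20 = 385
Opt3: 1·136 + 5·154 + 1·6 = 912
Opt4: 1·654 + 5·142 + 1·12 = 1376
Opt5: 1·665 + 5·22 + 1·7 = 782
Opt6: 1·741 + 5·46 + 1·19 = 990
Opt7: 1·394 + 5·78 + 1·9 = 793
Opt8: 1·784 + 5·67 + 1·10 = 1129
Opt9: 1·675 + 5·190 + 1·17 = 1642
Opt10: 1·634 + 5·85 + 1·6 = 1065
Lowest: Opt2 at 385.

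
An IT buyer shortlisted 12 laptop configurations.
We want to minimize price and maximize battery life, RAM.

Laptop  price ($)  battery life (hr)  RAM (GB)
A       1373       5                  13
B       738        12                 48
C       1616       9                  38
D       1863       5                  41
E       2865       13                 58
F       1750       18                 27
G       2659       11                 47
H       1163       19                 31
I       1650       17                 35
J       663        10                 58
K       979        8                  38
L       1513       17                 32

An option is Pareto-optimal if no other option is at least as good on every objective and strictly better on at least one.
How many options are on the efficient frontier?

A: dominated by B (price 738≤1373, battery life 12≥5, RAM 48≥13).
B: not dominated.
C: dominated by B (price 738≤1616, battery life 12≥9, RAM 48≥38).
D: dominated by B (price 738≤1863, battery life 12≥5, RAM 48≥41).
E: not dominated.
F: dominated by H (price 1163≤1750, battery life 19≥18, RAM 31≥27).
G: dominated by B (price 738≤2659, battery life 12≥11, RAM 48≥47).
H: not dominated (best battery life).
I: not dominated.
J: not dominated (best price).
K: dominated by B (price 738≤979, battery life 12≥8, RAM 48≥38).
L: not dominated.
Pareto-optimal: B, E, H, I, J, L → 6.

6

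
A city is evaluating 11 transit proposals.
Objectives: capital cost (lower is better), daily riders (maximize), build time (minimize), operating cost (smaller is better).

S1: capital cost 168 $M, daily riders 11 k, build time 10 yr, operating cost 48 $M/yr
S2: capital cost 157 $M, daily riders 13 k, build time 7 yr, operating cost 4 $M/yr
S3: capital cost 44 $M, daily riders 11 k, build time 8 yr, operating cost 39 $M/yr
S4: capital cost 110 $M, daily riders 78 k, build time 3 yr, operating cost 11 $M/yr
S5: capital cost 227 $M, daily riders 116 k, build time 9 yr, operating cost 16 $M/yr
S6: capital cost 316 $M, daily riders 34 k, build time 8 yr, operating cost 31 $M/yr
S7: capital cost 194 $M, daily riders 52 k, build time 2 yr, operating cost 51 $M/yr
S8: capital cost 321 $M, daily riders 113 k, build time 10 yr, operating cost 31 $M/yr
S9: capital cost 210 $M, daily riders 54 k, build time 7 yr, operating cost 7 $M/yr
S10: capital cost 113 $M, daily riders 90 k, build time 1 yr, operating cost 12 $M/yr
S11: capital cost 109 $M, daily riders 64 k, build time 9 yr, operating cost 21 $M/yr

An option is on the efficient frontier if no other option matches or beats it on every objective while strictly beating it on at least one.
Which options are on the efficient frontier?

S1: dominated by S2 (capital cost 157≤168, daily riders 13≥11, build time 7≤10, operating cost 4≤48).
S2: not dominated (best operating cost).
S3: not dominated (best capital cost).
S4: not dominated.
S5: not dominated (best daily riders).
S6: dominated by S4 (capital cost 110≤316, daily riders 78≥34, build time 3≤8, operating cost 11≤31).
S7: dominated by S10 (capital cost 113≤194, daily riders 90≥52, build time 1≤2, operating cost 12≤51).
S8: dominated by S5 (capital cost 227≤321, daily riders 116≥113, build time 9≤10, operating cost 16≤31).
S9: not dominated.
S10: not dominated (best build time).
S11: not dominated.

S2, S3, S4, S5, S9, S10, S11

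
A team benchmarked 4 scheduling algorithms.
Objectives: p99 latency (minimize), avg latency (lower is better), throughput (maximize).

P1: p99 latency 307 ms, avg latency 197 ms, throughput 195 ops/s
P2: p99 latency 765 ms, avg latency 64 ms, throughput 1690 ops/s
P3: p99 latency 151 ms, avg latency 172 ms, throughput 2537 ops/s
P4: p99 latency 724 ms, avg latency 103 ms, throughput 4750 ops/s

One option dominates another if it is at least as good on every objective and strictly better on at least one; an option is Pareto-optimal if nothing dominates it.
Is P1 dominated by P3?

Yes

P3 vs P1: p99 latency 151≤307, avg latency 172≤197, throughput 2537≥195 — P3 is at least as good on every objective with at least one strict improvement.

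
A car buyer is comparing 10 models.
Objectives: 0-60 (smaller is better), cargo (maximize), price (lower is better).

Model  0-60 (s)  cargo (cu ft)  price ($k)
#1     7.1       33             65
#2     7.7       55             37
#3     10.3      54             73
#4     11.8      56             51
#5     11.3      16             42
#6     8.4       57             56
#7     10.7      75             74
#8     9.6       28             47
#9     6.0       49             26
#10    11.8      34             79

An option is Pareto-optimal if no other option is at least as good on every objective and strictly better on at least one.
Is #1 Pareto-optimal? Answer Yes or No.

#9 vs #1: 0-60 6.0≤7.1, cargo 49≥33, price 26≤65 — #9 is at least as good on every objective and strictly better on at least one, so #9 dominates #1.

No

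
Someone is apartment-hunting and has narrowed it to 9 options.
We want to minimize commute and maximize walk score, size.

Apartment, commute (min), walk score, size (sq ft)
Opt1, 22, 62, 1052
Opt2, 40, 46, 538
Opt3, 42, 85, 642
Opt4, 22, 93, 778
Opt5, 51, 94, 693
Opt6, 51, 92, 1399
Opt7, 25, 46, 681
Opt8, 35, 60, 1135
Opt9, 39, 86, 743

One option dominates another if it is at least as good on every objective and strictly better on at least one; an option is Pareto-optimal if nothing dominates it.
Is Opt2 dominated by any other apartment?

Opt1 vs Opt2: commute 22≤40, walk score 62≥46, size 1052≥538 — Opt1 is at least as good on every objective and strictly better on at least one, so Opt1 dominates Opt2.

Yes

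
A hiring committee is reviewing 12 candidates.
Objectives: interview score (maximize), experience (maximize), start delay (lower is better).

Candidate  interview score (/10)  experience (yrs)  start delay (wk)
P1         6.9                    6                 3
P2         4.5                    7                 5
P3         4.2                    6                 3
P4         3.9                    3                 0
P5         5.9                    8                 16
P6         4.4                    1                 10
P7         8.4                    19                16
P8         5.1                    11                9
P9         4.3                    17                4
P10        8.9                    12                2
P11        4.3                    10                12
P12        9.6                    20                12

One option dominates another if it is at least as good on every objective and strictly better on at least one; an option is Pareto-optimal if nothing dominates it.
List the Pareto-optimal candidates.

P4, P9, P10, P12

P1: dominated by P10 (interview score 8.9≥6.9, experience 12≥6, start delay 2≤3).
P2: dominated by P10 (interview score 8.9≥4.5, experience 12≥7, start delay 2≤5).
P3: dominated by P1 (interview score 6.9≥4.2, experience 6≥6, start delay 3≤3).
P4: not dominated (best start delay).
P5: dominated by P7 (interview score 8.4≥5.9, experience 19≥8, start delay 16≤16).
P6: dominated by P1 (interview score 6.9≥4.4, experience 6≥1, start delay 3≤10).
P7: dominated by P12 (interview score 9.6≥8.4, experience 20≥19, start delay 12≤16).
P8: dominated by P10 (interview score 8.9≥5.1, experience 12≥11, start delay 2≤9).
P9: not dominated.
P10: not dominated.
P11: dominated by P8 (interview score 5.1≥4.3, experience 11≥10, start delay 9≤12).
P12: not dominated (best interview score).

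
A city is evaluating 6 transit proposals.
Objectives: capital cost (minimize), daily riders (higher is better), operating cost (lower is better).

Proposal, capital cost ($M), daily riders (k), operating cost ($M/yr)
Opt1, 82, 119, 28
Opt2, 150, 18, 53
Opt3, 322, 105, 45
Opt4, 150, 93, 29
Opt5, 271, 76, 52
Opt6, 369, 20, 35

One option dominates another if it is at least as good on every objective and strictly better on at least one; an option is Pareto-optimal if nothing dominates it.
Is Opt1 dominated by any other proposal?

Opt2: worse on capital cost (150 vs 82).
Opt3: worse on capital cost (322 vs 82).
Opt4: worse on capital cost (150 vs 82).
Opt5: worse on capital cost (271 vs 82).
Opt6: worse on capital cost (369 vs 82).
No option is at least as good as Opt1 on every objective and strictly better on one.

No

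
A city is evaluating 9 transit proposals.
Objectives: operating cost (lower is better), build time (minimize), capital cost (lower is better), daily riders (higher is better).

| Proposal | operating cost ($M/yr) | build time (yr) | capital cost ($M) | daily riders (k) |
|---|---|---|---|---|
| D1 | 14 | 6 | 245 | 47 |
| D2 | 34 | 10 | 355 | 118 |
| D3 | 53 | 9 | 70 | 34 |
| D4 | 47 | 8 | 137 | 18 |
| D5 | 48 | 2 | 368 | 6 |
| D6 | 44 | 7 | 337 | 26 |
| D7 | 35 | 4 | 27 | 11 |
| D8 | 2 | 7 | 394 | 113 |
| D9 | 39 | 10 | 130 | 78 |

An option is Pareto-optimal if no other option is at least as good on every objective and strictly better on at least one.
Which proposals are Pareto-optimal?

D1: not dominated.
D2: not dominated (best daily riders).
D3: not dominated.
D4: not dominated.
D5: not dominated (best build time).
D6: dominated by D1 (operating cost 14≤44, build time 6≤7, capital cost 245≤337, daily riders 47≥26).
D7: not dominated (best capital cost).
D8: not dominated (best operating cost).
D9: not dominated.

D1, D2, D3, D4, D5, D7, D8, D9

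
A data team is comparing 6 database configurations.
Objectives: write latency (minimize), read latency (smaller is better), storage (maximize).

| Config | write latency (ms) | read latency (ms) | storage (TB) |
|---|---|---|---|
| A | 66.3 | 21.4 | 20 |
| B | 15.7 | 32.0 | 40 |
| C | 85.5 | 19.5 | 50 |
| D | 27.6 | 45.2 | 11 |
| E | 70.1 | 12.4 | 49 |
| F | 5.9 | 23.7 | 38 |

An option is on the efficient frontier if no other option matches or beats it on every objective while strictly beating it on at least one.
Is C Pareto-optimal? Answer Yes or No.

Yes

A: worse on read latency (21.4 vs 19.5).
B: worse on read latency (32.0 vs 19.5).
D: worse on read latency (45.2 vs 19.5).
E: worse on storage (49 vs 50).
F: worse on read latency (23.7 vs 19.5).
No option is at least as good as C on every objective and strictly better on one.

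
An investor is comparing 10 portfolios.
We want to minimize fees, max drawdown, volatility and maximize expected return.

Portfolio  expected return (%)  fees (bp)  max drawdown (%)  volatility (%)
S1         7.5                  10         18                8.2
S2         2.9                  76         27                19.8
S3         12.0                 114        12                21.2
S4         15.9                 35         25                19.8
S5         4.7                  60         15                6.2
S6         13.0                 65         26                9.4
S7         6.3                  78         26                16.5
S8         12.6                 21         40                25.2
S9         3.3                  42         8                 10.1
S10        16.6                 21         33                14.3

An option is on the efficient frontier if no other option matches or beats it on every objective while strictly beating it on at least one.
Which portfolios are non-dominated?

S1, S3, S4, S5, S6, S9, S10

S1: not dominated (best fees).
S2: dominated by S1 (expected return 7.5≥2.9, fees 10≤76, max drawdown 18≤27, volatility 8.2≤19.8).
S3: not dominated.
S4: not dominated.
S5: not dominated (best volatility).
S6: not dominated.
S7: dominated by S1 (expected return 7.5≥6.3, fees 10≤78, max drawdown 18≤26, volatility 8.2≤16.5).
S8: dominated by S10 (expected return 16.6≥12.6, fees 21≤21, max drawdown 33≤40, volatility 14.3≤25.2).
S9: not dominated (best max drawdown).
S10: not dominated (best expected return).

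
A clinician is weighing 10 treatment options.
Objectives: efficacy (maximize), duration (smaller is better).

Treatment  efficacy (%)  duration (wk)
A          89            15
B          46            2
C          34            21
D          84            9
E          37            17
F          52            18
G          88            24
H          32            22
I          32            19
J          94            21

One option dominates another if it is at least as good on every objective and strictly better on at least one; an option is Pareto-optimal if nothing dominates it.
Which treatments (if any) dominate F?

A: efficacy 89≥52, duration 15≤18 — dominates F.
D: efficacy 84≥52, duration 9≤18 — dominates F.
Others (B, C, E, G, H, I, J) are each worse than F on at least one objective.

A, D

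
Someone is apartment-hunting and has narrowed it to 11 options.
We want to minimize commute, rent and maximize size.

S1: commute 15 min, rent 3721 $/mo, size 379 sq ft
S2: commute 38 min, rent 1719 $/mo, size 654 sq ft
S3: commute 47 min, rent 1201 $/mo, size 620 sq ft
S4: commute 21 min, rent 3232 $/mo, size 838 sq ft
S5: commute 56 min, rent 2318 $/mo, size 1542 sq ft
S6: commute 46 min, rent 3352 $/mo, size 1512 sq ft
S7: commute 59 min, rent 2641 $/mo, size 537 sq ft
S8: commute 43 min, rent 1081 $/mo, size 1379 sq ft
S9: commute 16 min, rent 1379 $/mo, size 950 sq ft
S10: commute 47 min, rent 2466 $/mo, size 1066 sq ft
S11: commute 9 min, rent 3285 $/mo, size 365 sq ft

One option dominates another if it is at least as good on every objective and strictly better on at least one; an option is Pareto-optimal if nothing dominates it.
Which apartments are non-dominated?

S1: not dominated.
S2: dominated by S9 (commute 16≤38, rent 1379≤1719, size 950≥654).
S3: dominated by S8 (commute 43≤47, rent 1081≤1201, size 1379≥620).
S4: dominated by S9 (commute 16≤21, rent 1379≤3232, size 950≥838).
S5: not dominated (best size).
S6: not dominated.
S7: dominated by S2 (commute 38≤59, rent 1719≤2641, size 654≥537).
S8: not dominated (best rent).
S9: not dominated.
S10: dominated by S8 (commute 43≤47, rent 1081≤2466, size 1379≥1066).
S11: not dominated (best commute).

S1, S5, S6, S8, S9, S11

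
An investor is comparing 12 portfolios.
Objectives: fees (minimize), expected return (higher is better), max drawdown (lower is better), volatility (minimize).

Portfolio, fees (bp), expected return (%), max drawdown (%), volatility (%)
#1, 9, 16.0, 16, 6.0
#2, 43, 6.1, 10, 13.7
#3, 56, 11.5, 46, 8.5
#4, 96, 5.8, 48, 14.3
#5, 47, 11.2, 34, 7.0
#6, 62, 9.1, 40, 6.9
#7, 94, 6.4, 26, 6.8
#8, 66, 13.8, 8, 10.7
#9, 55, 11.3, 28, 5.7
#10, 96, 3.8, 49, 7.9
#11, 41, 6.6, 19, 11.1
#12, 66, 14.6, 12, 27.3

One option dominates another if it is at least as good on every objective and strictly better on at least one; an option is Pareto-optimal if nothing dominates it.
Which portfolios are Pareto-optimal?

#1, #2, #8, #9, #12

#1: not dominated (best fees).
#2: not dominated.
#3: dominated by #1 (fees 9≤56, expected return 16.0≥11.5, max drawdown 16≤46, volatility 6.0≤8.5).
#4: dominated by #1 (fees 9≤96, expected return 16.0≥5.8, max drawdown 16≤48, volatility 6.0≤14.3).
#5: dominated by #1 (fees 9≤47, expected return 16.0≥11.2, max drawdown 16≤34, volatility 6.0≤7.0).
#6: dominated by #1 (fees 9≤62, expected return 16.0≥9.1, max drawdown 16≤40, volatility 6.0≤6.9).
#7: dominated by #1 (fees 9≤94, expected return 16.0≥6.4, max drawdown 16≤26, volatility 6.0≤6.8).
#8: not dominated (best max drawdown).
#9: not dominated (best volatility).
#10: dominated by #1 (fees 9≤96, expected return 16.0≥3.8, max drawdown 16≤49, volatility 6.0≤7.9).
#11: dominated by #1 (fees 9≤41, expected return 16.0≥6.6, max drawdown 16≤19, volatility 6.0≤11.1).
#12: not dominated.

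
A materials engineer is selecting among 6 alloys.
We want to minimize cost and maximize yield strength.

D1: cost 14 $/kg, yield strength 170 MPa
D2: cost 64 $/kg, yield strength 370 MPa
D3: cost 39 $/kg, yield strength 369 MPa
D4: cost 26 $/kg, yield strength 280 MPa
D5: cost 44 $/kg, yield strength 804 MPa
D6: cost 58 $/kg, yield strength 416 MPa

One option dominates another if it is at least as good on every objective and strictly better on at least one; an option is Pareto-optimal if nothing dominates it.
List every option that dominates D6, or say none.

D5: cost 44≤58, yield strength 804≥416 — dominates D6.
Others (D1, D2, D3, D4) are each worse than D6 on at least one objective.

D5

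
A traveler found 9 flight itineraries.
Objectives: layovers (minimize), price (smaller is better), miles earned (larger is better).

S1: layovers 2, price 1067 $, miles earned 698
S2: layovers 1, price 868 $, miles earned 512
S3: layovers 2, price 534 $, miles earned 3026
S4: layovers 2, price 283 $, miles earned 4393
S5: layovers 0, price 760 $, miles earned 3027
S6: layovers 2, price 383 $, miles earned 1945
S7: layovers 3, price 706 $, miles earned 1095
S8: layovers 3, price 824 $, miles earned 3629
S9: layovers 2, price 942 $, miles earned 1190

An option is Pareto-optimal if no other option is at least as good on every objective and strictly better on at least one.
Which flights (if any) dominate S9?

S3: layovers 2≤2, price 534≤942, miles earned 3026≥1190 — dominates S9.
S4: layovers 2≤2, price 283≤942, miles earned 4393≥1190 — dominates S9.
S5: layovers 0≤2, price 760≤942, miles earned 3027≥1190 — dominates S9.
S6: layovers 2≤2, price 383≤942, miles earned 1945≥1190 — dominates S9.
Others (S1, S2, S7, S8) are each worse than S9 on at least one objective.

S3, S4, S5, S6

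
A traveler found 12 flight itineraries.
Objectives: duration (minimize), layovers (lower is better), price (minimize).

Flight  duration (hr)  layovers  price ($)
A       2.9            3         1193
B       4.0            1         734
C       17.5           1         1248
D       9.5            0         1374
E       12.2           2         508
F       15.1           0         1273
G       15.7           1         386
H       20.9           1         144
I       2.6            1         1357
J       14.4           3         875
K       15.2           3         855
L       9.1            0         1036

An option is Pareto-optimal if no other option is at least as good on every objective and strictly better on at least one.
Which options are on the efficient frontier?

A: not dominated.
B: not dominated.
C: dominated by B (duration 4.0≤17.5, layovers 1≤1, price 734≤1248).
D: dominated by L (duration 9.1≤9.5, layovers 0≤0, price 1036≤1374).
E: not dominated.
F: dominated by L (duration 9.1≤15.1, layovers 0≤0, price 1036≤1273).
G: not dominated.
H: not dominated (best price).
I: not dominated (best duration).
J: dominated by B (duration 4.0≤14.4, layovers 1≤3, price 734≤875).
K: dominated by B (duration 4.0≤15.2, layovers 1≤3, price 734≤855).
L: not dominated.

A, B, E, G, H, I, L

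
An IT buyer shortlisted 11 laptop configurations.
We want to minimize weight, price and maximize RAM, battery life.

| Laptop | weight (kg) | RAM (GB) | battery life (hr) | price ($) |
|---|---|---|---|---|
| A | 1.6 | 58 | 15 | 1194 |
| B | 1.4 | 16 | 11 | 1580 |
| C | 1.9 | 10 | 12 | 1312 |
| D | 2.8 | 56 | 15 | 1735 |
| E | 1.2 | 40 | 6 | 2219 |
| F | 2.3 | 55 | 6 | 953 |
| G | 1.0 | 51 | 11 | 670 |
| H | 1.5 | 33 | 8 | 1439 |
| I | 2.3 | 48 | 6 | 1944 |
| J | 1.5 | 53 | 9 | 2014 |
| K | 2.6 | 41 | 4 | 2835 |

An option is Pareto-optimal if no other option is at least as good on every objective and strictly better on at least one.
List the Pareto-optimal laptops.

A: not dominated (best RAM).
B: dominated by G (weight 1.0≤1.4, RAM 51≥16, battery life 11≥11, price 670≤1580).
C: dominated by A (weight 1.6≤1.9, RAM 58≥10, battery life 15≥12, price 1194≤1312).
D: dominated by A (weight 1.6≤2.8, RAM 58≥56, battery life 15≥15, price 1194≤1735).
E: dominated by G (weight 1.0≤1.2, RAM 51≥40, battery life 11≥6, price 670≤2219).
F: not dominated.
G: not dominated (best weight).
H: dominated by G (weight 1.0≤1.5, RAM 51≥33, battery life 11≥8, price 670≤1439).
I: dominated by A (weight 1.6≤2.3, RAM 58≥48, battery life 15≥6, price 1194≤1944).
J: not dominated.
K: dominated by A (weight 1.6≤2.6, RAM 58≥41, battery life 15≥4, price 1194≤2835).

A, F, G, J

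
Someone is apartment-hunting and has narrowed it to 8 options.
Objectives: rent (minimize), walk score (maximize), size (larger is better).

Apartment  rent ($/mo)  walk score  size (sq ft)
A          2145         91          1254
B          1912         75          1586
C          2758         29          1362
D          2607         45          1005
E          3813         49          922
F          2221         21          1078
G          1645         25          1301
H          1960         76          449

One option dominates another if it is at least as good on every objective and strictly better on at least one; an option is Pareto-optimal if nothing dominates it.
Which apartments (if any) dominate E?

A: rent 2145≤3813, walk score 91≥49, size 1254≥922 — dominates E.
B: rent 1912≤3813, walk score 75≥49, size 1586≥922 — dominates E.
Others (C, D, F, G, H) are each worse than E on at least one objective.

A, B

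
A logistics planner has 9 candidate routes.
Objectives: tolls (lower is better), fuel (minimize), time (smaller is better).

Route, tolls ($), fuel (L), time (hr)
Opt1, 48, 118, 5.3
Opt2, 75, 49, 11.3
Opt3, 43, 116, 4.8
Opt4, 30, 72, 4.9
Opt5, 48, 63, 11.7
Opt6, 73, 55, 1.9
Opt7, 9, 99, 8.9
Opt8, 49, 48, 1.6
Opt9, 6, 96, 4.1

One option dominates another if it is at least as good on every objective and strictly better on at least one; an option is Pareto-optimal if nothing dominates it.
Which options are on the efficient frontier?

Opt4, Opt5, Opt8, Opt9

Opt1: dominated by Opt3 (tolls 43≤48, fuel 116≤118, time 4.8≤5.3).
Opt2: dominated by Opt8 (tolls 49≤75, fuel 48≤49, time 1.6≤11.3).
Opt3: dominated by Opt9 (tolls 6≤43, fuel 96≤116, time 4.1≤4.8).
Opt4: not dominated.
Opt5: not dominated.
Opt6: dominated by Opt8 (tolls 49≤73, fuel 48≤55, time 1.6≤1.9).
Opt7: dominated by Opt9 (tolls 6≤9, fuel 96≤99, time 4.1≤8.9).
Opt8: not dominated (best fuel).
Opt9: not dominated (best tolls).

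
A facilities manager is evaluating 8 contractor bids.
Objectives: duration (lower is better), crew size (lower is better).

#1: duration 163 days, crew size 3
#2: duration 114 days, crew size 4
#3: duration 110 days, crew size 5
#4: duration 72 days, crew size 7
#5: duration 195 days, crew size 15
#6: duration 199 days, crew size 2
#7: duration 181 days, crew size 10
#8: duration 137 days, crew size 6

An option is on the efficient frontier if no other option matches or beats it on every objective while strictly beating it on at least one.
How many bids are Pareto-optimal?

5

#1: not dominated.
#2: not dominated.
#3: not dominated.
#4: not dominated (best duration).
#5: dominated by #1 (duration 163≤195, crew size 3≤15).
#6: not dominated (best crew size).
#7: dominated by #1 (duration 163≤181, crew size 3≤10).
#8: dominated by #2 (duration 114≤137, crew size 4≤6).
Pareto-optimal: #1, #2, #3, #4, #6 → 5.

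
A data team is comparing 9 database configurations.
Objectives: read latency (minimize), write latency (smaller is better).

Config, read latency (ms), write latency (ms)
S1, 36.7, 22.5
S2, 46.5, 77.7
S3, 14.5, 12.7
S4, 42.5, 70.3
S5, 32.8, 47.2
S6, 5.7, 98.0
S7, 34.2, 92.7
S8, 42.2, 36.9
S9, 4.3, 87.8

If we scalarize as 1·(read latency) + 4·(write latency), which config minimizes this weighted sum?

S3

S1: 1·36.7 + 4·22.5 = 126.7
S2: 1·46.5 + 4·77.7 = 357.3
S3: 1·14.5 + 4·12.7 = 65.3
S4: 1·42.5 + 4·70.3 = 323.7
S5: 1·32.8 + 4·47.2 = 221.6
S6: 1·5.7 + 4·98.0 = 397.7
S7: 1·34.2 + 4·92.7 = 405.0
S8: 1·42.2 + 4·36.9 = 189.8
S9: 1·4.3 + 4·87.8 = 355.5
Lowest: S3 at 65.3.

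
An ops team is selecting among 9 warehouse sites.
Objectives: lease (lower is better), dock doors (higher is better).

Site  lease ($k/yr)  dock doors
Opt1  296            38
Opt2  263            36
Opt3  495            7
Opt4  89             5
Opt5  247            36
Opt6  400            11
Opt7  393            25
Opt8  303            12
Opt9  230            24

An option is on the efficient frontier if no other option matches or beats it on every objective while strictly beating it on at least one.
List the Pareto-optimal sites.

Opt1, Opt4, Opt5, Opt9

Opt1: not dominated (best dock doors).
Opt2: dominated by Opt5 (lease 247≤263, dock doors 36≥36).
Opt3: dominated by Opt1 (lease 296≤495, dock doors 38≥7).
Opt4: not dominated (best lease).
Opt5: not dominated.
Opt6: dominated by Opt1 (lease 296≤400, dock doors 38≥11).
Opt7: dominated by Opt1 (lease 296≤393, dock doors 38≥25).
Opt8: dominated by Opt1 (lease 296≤303, dock doors 38≥12).
Opt9: not dominated.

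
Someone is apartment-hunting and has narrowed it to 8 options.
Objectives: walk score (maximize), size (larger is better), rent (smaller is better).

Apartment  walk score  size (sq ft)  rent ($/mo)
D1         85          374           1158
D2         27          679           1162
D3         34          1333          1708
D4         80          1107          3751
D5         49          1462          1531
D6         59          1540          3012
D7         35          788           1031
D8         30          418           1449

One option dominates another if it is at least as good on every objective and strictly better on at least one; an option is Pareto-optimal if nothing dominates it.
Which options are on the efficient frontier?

D1: not dominated (best walk score).
D2: dominated by D7 (walk score 35≥27, size 788≥679, rent 1031≤1162).
D3: dominated by D5 (walk score 49≥34, size 1462≥1333, rent 1531≤1708).
D4: not dominated.
D5: not dominated.
D6: not dominated (best size).
D7: not dominated (best rent).
D8: dominated by D7 (walk score 35≥30, size 788≥418, rent 1031≤1449).

D1, D4, D5, D6, D7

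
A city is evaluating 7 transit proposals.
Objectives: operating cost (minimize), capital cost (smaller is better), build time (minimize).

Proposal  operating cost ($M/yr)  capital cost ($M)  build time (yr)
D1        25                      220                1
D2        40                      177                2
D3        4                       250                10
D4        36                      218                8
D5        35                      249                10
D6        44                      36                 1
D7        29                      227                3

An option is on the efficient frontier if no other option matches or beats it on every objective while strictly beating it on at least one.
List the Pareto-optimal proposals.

D1: not dominated.
D2: not dominated.
D3: not dominated (best operating cost).
D4: not dominated.
D5: dominated by D1 (operating cost 25≤35, capital cost 220≤249, build time 1≤10).
D6: not dominated (best capital cost).
D7: dominated by D1 (operating cost 25≤29, capital cost 220≤227, build time 1≤3).

D1, D2, D3, D4, D6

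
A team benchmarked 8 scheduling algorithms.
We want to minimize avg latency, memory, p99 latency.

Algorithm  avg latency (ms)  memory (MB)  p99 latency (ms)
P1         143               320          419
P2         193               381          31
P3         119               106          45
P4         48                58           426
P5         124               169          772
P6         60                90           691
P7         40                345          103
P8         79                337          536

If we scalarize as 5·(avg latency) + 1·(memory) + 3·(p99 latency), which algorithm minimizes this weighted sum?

P1: 5·143 + 1·320 + 3·419 = 2292
P2: 5·193 + 1·381 + 3·31 = 1439
P3: 5·119 + 1·106 + 3·45 = 836
P4: 5·48 + 1·58 + 3·426 = 1576
P5: 5·124 + 1·169 + 3·772 = 3105
P6: 5·60 + 1·90 + 3·691 = 2463
P7: 5·40 + 1·345 + 3·103 = 854
P8: 5·79 + 1·337 + 3·536 = 2340
Lowest: P3 at 836.

P3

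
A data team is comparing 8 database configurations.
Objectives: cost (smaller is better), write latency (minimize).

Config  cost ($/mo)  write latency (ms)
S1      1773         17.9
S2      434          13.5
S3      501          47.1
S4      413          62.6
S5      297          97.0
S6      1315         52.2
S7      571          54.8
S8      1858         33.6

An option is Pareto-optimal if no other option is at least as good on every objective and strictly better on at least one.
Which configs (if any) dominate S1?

S2: cost 434≤1773, write latency 13.5≤17.9 — dominates S1.
Others (S3, S4, S5, S6, S7, S8) are each worse than S1 on at least one objective.

S2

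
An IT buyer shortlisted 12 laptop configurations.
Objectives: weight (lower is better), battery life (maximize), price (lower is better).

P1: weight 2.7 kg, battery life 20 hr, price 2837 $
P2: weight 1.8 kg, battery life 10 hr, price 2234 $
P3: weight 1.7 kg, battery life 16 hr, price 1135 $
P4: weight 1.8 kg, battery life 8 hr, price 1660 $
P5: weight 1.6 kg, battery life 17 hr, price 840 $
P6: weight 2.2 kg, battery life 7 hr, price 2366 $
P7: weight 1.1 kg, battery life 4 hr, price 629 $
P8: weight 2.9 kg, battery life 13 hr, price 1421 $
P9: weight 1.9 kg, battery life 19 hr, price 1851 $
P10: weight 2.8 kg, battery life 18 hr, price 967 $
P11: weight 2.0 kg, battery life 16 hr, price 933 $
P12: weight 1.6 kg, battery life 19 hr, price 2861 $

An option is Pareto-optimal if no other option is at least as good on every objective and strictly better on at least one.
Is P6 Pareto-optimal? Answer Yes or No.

No

P2 vs P6: weight 1.8≤2.2, battery life 10≥7, price 2234≤2366 — P2 is at least as good on every objective and strictly better on at least one, so P2 dominates P6.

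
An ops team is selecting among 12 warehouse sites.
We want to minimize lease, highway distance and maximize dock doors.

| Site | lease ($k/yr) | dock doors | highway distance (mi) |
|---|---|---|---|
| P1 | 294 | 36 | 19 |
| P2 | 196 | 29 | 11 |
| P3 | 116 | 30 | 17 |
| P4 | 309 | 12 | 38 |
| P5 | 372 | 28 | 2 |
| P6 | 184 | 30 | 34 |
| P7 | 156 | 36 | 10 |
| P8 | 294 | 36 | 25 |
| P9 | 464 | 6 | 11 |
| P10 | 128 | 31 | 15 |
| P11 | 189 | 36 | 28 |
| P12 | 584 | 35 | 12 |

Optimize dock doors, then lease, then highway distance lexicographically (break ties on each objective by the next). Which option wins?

First maximize dock doors: best is 36, kept {P1, P7, P8, P11}.
Then minimize lease: best is 156, kept {P7}.

P7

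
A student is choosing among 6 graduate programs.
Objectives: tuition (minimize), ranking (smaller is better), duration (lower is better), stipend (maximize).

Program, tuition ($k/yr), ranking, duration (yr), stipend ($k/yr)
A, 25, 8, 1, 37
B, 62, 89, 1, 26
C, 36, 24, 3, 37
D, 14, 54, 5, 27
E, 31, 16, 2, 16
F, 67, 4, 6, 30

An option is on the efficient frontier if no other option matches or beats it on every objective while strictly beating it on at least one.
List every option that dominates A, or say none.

B: worse on tuition (62 vs 25).
C: worse on tuition (36 vs 25).
D: worse on ranking (54 vs 8).
E: worse on tuition (31 vs 25).
F: worse on tuition (67 vs 25).
No option dominates A.

none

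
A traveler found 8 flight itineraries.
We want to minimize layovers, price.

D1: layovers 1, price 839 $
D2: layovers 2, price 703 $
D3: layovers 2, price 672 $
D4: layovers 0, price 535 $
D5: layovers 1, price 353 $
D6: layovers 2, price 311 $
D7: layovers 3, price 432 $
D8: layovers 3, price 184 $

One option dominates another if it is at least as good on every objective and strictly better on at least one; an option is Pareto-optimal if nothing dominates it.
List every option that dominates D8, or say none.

D1: worse on price (839 vs 184).
D2: worse on price (703 vs 184).
D3: worse on price (672 vs 184).
D4: worse on price (535 vs 184).
D5: worse on price (353 vs 184).
D6: worse on price (311 vs 184).
D7: worse on price (432 vs 184).
No option dominates D8.

none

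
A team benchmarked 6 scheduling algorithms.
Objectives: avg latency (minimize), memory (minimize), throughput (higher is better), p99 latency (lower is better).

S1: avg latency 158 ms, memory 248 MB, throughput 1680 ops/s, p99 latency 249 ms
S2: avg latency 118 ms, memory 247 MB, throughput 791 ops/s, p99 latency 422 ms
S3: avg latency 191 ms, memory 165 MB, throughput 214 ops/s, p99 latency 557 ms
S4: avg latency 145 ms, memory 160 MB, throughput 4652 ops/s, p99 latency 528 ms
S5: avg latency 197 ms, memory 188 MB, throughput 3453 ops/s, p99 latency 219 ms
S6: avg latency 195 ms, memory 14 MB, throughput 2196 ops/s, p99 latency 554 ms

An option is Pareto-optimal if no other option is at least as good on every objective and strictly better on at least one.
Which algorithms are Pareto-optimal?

S1: not dominated.
S2: not dominated (best avg latency).
S3: dominated by S4 (avg latency 145≤191, memory 160≤165, throughput 4652≥214, p99 latency 528≤557).
S4: not dominated (best throughput).
S5: not dominated (best p99 latency).
S6: not dominated (best memory).

S1, S2, S4, S5, S6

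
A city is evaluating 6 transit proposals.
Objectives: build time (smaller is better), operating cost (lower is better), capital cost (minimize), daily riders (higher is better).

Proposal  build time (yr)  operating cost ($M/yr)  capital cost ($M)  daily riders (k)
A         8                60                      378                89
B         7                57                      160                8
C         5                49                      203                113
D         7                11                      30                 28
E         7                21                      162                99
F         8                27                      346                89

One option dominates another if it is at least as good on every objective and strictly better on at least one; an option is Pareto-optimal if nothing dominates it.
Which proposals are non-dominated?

C, D, E

A: dominated by C (build time 5≤8, operating cost 49≤60, capital cost 203≤378, daily riders 113≥89).
B: dominated by D (build time 7≤7, operating cost 11≤57, capital cost 30≤160, daily riders 28≥8).
C: not dominated (best build time).
D: not dominated (best operating cost).
E: not dominated.
F: dominated by E (build time 7≤8, operating cost 21≤27, capital cost 162≤346, daily riders 99≥89).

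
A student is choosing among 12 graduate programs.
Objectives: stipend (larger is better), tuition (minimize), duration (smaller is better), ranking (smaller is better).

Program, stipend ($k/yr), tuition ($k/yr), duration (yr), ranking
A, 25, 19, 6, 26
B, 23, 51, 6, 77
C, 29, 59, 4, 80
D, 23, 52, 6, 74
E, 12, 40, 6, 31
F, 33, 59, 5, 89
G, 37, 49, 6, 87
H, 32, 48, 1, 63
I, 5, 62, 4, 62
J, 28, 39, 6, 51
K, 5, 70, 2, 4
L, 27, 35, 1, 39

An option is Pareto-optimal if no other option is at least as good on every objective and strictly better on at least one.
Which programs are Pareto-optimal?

A, F, G, H, J, K, L

A: not dominated (best tuition).
B: dominated by A (stipend 25≥23, tuition 19≤51, duration 6≤6, ranking 26≤77).
C: dominated by H (stipend 32≥29, tuition 48≤59, duration 1≤4, ranking 63≤80).
D: dominated by A (stipend 25≥23, tuition 19≤52, duration 6≤6, ranking 26≤74).
E: dominated by A (stipend 25≥12, tuition 19≤40, duration 6≤6, ranking 26≤31).
F: not dominated.
G: not dominated (best stipend).
H: not dominated.
I: dominated by L (stipend 27≥5, tuition 35≤62, duration 1≤4, ranking 39≤62).
J: not dominated.
K: not dominated (best ranking).
L: not dominated.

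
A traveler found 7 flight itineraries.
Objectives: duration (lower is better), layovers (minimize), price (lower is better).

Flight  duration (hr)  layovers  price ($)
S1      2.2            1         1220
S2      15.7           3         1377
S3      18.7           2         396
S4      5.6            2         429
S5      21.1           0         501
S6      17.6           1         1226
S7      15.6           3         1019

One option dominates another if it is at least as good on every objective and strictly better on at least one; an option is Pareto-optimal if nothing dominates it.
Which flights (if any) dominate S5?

none

S1: worse on layovers (1 vs 0).
S2: worse on layovers (3 vs 0).
S3: worse on layovers (2 vs 0).
S4: worse on layovers (2 vs 0).
S6: worse on layovers (1 vs 0).
S7: worse on layovers (3 vs 0).
No option dominates S5.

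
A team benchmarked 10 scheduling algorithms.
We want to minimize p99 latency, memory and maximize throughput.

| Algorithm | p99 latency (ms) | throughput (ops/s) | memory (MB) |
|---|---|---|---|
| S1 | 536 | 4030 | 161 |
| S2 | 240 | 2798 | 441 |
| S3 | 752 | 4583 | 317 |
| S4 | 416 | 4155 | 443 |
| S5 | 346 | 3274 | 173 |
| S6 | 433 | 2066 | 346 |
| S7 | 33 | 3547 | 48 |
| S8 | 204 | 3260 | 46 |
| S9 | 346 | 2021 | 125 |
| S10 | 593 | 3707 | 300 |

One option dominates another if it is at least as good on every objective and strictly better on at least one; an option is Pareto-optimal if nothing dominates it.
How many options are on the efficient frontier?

S1: not dominated.
S2: dominated by S7 (p99 latency 33≤240, throughput 3547≥2798, memory 48≤441).
S3: not dominated (best throughput).
S4: not dominated.
S5: dominated by S7 (p99 latency 33≤346, throughput 3547≥3274, memory 48≤173).
S6: dominated by S5 (p99 latency 346≤433, throughput 3274≥2066, memory 173≤346).
S7: not dominated (best p99 latency).
S8: not dominated (best memory).
S9: dominated by S7 (p99 latency 33≤346, throughput 3547≥2021, memory 48≤125).
S10: dominated by S1 (p99 latency 536≤593, throughput 4030≥3707, memory 161≤300).
Pareto-optimal: S1, S3, S4, S7, S8 → 5.

5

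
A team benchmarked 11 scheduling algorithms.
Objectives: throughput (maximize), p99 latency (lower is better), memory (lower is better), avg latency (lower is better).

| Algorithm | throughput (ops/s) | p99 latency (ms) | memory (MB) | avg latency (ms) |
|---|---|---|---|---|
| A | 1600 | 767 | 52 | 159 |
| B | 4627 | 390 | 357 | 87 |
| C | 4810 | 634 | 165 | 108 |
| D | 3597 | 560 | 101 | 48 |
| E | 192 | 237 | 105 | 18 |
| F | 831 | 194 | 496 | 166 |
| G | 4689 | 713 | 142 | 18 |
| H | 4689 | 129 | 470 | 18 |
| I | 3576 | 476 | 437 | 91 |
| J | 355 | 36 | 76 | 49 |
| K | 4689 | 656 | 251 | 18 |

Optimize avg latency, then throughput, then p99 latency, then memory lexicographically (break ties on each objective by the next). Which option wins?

H

First minimize avg latency: best is 18, kept {E, G, H, K}.
Then maximize throughput: best is 4689, kept {G, H, K}.
Then minimize p99 latency: best is 129, kept {H}.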